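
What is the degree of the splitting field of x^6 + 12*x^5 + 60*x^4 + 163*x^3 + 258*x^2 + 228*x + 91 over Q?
18

The degree of the splitting field over Q equals the order of the Galois group, so first determine the group. The polynomial f is an irreducible sextic over Q, so G = Gal(f/Q) is one of the 16 transitive subgroups 6T1, ..., 6T16 of S_6. The discriminant of f is -177147, which is not a perfect square, so G is not contained in A_6. The transitive groups of degree 6 not contained in A_6 are: C_6 (6T1, order 6), S_3 (6T2, order 6), D_6 (6T3, order 12), C_3 x S_3 (6T5, order 18), A_4 x C_2 (6T6, order 24), S_4 (6T8, order 24), S_3 x S_3 (6T9, order 36), S_4 x C_2 (6T11, order 48), (S_3 x S_3) : C_2 (6T13, order 72), PGL(2,5) (6T14, order 120), S_6 (6T16, order 720). By Dedekind's theorem, for a prime p not dividing disc(f) the degrees of the irreducible factors of f mod p form the cycle type of an element of G. Factoring f modulo the 33 such primes p <= 139 (skipping 3, which divides the discriminant), each new pattern first appears at: mod 2: f = (x^6 + x^3 + 1), pattern 6; mod 7: f = (x)(x + 1)(x + 5)(x^3 + 6x^2 + 5x + 5), pattern 3+1+1+1; mod 17: f = (x^2 + 3)(x^2 + 3x + 9)(x^2 + 9x + 4), pattern 2+2+2; mod 19: f = (x^3 + 6x^2 + 12x + 2)(x^3 + 6x^2 + 12x + 17), pattern 3+3; mod 73: f = (x + 44)(x + 45)(x + 46)(x + 53)(x + 54)(x + 62), pattern 1+1+1+1+1+1. No other pattern occurs in this range, so the set of observed cycle types is {6, 3+1+1+1, 2+2+2, 3+3, 1+1+1+1+1+1}. The candidates containing elements of all these cycle types are C_3 x S_3 (6T5) of order 18, S_3 x S_3 (6T9) of order 36, (S_3 x S_3) : C_2 (6T13) of order 72, S_6 (6T16) of order 720; the others are excluded. The observed types are precisely the cycle types that occur in C_3 x S_3 (6T5). Each of the other remaining candidates has further cycle types, and by the Chebotarev density theorem the matching factorization patterns would occur for a proportion of primes equal to their share of the group: S_3 x S_3 (6T9) additionally contains elements of type 2+2+1+1 (9 of its 36 elements, about 25% of primes); (S_3 x S_3) : C_2 (6T13) additionally contains elements of type 4+2, 3+2+1, 2+2+1+1, 2+1+1+1+1 (45 of its 72 elements, about 62% of primes); S_6 (6T16) additionally contains elements of type 5+1, 4+2, 4+1+1, 3+2+1, 2+2+1+1, 2+1+1+1+1 (504 of its 720 elements, about 70% of primes). None of the 33 primes tested shows any such pattern (for each of these groups the chance of that is below 10^-4), which rules them out. Hence G = C_3 x S_3 (6T5), of order 18. The Galois group C_3 x S_3 (6T5) has order 18, so the splitting field has degree 18 over Q.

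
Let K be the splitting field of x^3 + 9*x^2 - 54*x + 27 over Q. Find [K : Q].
3

The degree of the splitting field over Q equals the order of the Galois group, so first determine the group. The polynomial is an irreducible cubic over Q and its discriminant is 531441 = 729^2, a perfect square. For an irreducible cubic, a square discriminant forces the Galois group to be A_3, the cyclic group of order 3. The Galois group C_3 (3T1) has order 3, so the splitting field has degree 3 over Q.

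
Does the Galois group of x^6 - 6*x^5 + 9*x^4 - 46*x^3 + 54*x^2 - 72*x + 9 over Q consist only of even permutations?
The polynomial is irreducible of degree 6 over Q. Its discriminant is 1323222688272384 = 36376128^2, a perfect square. A Galois group lies in the alternating group exactly when the discriminant is a square in Q, so the Galois group (A_4) is contained in A_6.

Yes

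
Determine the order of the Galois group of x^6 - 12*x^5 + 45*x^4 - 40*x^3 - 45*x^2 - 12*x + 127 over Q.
The degree of the splitting field over Q equals the order of the Galois group, so first determine the group. The polynomial f is an irreducible sextic over Q, so G = Gal(f/Q) is one of the 16 transitive subgroups 6T1, ..., 6T16 of S_6. The discriminant of f is -37572373905408, which is not a perfect square, so G is not contained in A_6. The transitive groups of degree 6 not contained in A_6 are: C_6 (6T1, order 6), S_3 (6T2, order 6), D_6 (6T3, order 12), C_3 x S_3 (6T5, order 18), A_4 x C_2 (6T6, order 24), S_4 (6T8, order 24), S_3 x S_3 (6T9, order 36), S_4 x C_2 (6T11, order 48), (S_3 x S_3) : C_2 (6T13, order 72), PGL(2,5) (6T14, order 120), S_6 (6T16, order 720). By Dedekind's theorem, for a prime p not dividing disc(f) the degrees of the irreducible factors of f mod p form the cycle type of an element of G. Factoring f modulo the 23 such primes p <= 97 (skipping 2, 3, which divide the discriminant), each new pattern first appears at: mod 5: f = (x^2 + 3)(x^2 + x + 1)(x^2 + 2x + 4), pattern 2+2+2; mod 7: f = (x^3 + 3x^2 + 2x + 2)(x^3 + 6x^2 + 4x + 4), pattern 3+3; mod 31: f = (x + 5)(x + 10)(x + 13)(x + 14)(x + 17)(x + 22), pattern 1+1+1+1+1+1. No other pattern occurs in this range, so the set of observed cycle types is {2+2+2, 3+3, 1+1+1+1+1+1}. The candidates containing elements of all these cycle types are C_6 (6T1) of order 6, S_3 (6T2) of order 6, D_6 (6T3) of order 12, C_3 x S_3 (6T5) of order 18, A_4 x C_2 (6T6) of order 24, S_4 (6T8) of order 24, S_3 x S_3 (6T9) of order 36, S_4 x C_2 (6T11) of order 48, (S_3 x S_3) : C_2 (6T13) of order 72, PGL(2,5) (6T14) of order 120, S_6 (6T16) of order 720; the others are excluded. The observed types are precisely the cycle types that occur in S_3 (6T2). Each of the other remaining candidates has further cycle types, and by the Chebotarev density theorem the matching factorization patterns would occur for a proportion of primes equal to their share of the group: C_6 (6T1) additionally contains elements of type 6 (2 of its 6 elements, about 33% of primes); D_6 (6T3) additionally contains elements of type 6, 2+2+1+1 (5 of its 12 elements, about 42% of primes); C_3 x S_3 (6T5) additionally contains elements of type 6, 3+1+1+1 (10 of its 18 elements, about 56% of primes); A_4 x C_2 (6T6) additionally contains elements of type 6, 2+2+1+1, 2+1+1+1+1 (14 of its 24 elements, about 58% of primes); S_4 (6T8) additionally contains elements of type 4+1+1, 2+2+1+1 (9 of its 24 elements, about 38% of primes); S_3 x S_3 (6T9) additionally contains elements of type 6, 3+1+1+1, 2+2+1+1 (25 of its 36 elements, about 69% of primes); S_4 x C_2 (6T11) additionally contains elements of type 6, 4+2, 4+1+1, 2+2+1+1, 2+1+1+1+1 (32 of its 48 elements, about 67% of primes); (S_3 x S_3) : C_2 (6T13) additionally contains elements of type 6, 4+2, 3+2+1, 3+1+1+1, 2+2+1+1, 2+1+1+1+1 (61 of its 72 elements, about 85% of primes); PGL(2,5) (6T14) additionally contains elements of type 6, 5+1, 4+1+1, 2+2+1+1 (89 of its 120 elements, about 74% of primes); S_6 (6T16) additionally contains elements of type 6, 5+1, 4+2, 4+1+1, 3+2+1, 3+1+1+1, 2+2+1+1, 2+1+1+1+1 (664 of its 720 elements, about 92% of primes). None of the 23 primes tested shows any such pattern (for each of these groups the chance of that is below 10^-4), which rules them out. Hence G = S_3 (6T2), of order 6. The Galois group S_3 (6T2) has order 6, so the splitting field has degree 6 over Q.

6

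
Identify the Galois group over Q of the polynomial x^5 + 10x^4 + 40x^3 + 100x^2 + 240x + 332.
F_20 (order 20)

The polynomial f is an irreducible quintic over Q, so G = Gal(f/Q) is a transitive subgroup of S_5: one of C_5 (5T1, order 5), D_5 (5T2, order 10), F_20 (5T3, order 20), A_5 (5T4, order 60) or S_5 (5T5, order 120). The discriminant of f is 148608800000, which is not a perfect square, so G is not contained in A_5. The transitive groups of degree 5 not contained in A_5 are: F_20 (5T3, order 20), S_5 (5T5, order 120). By Dedekind's theorem, for a prime p not dividing disc(f) the degrees of the irreducible factors of f mod p form the cycle type of an element of G. Factoring f modulo the 18 such primes p <= 71 (skipping 2, 5, which divide the discriminant), each new pattern first appears at: mod 3: f = (x + 2)(x^4 + 2x^3 + x + 1), pattern 4+1; mod 11: f = (x^5 + 10x^4 + 7x^3 + x^2 + 9x + 2), pattern 5; mod 19: f = (x + 16)(x^2 + 14x + 1)(x^2 + 18x + 16), pattern 2+2+1. No other pattern occurs in this range, so the set of observed cycle types is {4+1, 5, 2+2+1}. The candidates containing elements of all these cycle types are F_20 (5T3) of order 20, S_5 (5T5) of order 120; the others are excluded. The observed types are precisely the cycle types that occur in F_20 (5T3) (apart from the identity). Each of the other remaining candidates has further cycle types, and by the Chebotarev density theorem the matching factorization patterns would occur for a proportion of primes equal to their share of the group: S_5 (5T5) additionally contains elements of type 3+2, 3+1+1, 2+1+1+1 (50 of its 120 elements, about 42% of primes). None of the 18 primes tested shows any such pattern (for each of these groups the chance of that is below 10^-4), which rules them out. Hence G = F_20 (5T3), of order 20.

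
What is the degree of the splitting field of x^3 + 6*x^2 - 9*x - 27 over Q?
3

The degree of the splitting field over Q equals the order of the Galois group, so first determine the group. The polynomial is an irreducible cubic over Q and its discriminant is 35721 = 189^2, a perfect square. For an irreducible cubic, a square discriminant forces the Galois group to be A_3, the cyclic group of order 3. The Galois group C_3 (3T1) has order 3, so the splitting field has degree 3 over Q.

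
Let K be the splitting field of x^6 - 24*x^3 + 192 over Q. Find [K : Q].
18

The degree of the splitting field over Q equals the order of the Galois group, so first determine the group. The polynomial f is an irreducible sextic over Q, so G = Gal(f/Q) is one of the 16 transitive subgroups 6T1, ..., 6T16 of S_6. The discriminant of f is -190210142896128, which is not a perfect square, so G is not contained in A_6. The transitive groups of degree 6 not contained in A_6 are: C_6 (6T1, order 6), S_3 (6T2, order 6), D_6 (6T3, order 12), C_3 x S_3 (6T5, order 18), A_4 x C_2 (6T6, order 24), S_4 (6T8, order 24), S_3 x S_3 (6T9, order 36), S_4 x C_2 (6T11, order 48), (S_3 x S_3) : C_2 (6T13, order 72), PGL(2,5) (6T14, order 120), S_6 (6T16, order 720). By Dedekind's theorem, for a prime p not dividing disc(f) the degrees of the irreducible factors of f mod p form the cycle type of an element of G. Factoring f modulo the 33 such primes p <= 149 (skipping 2, 3, which divide the discriminant), each new pattern first appears at: mod 5: f = (x^6 + x^3 + 2), pattern 6; mod 7: f = (x + 1)(x + 2)(x + 4)(x^3 + 3), pattern 3+1+1+1; mod 17: f = (x^2 + 2x + 11)(x^2 + 7x + 11)(x^2 + 8x + 11), pattern 2+2+2; mod 19: f = (x^3 + 4)(x^3 + 10), pattern 3+3; mod 73: f = (x + 26)(x + 42)(x + 44)(x + 58)(x + 60)(x + 62), pattern 1+1+1+1+1+1. No other pattern occurs in this range, so the set of observed cycle types is {6, 3+1+1+1, 2+2+2, 3+3, 1+1+1+1+1+1}. The candidates containing elements of all these cycle types are C_3 x S_3 (6T5) of order 18, S_3 x S_3 (6T9) of order 36, (S_3 x S_3) : C_2 (6T13) of order 72, S_6 (6T16) of order 720; the others are excluded. The observed types are precisely the cycle types that occur in C_3 x S_3 (6T5). Each of the other remaining candidates has further cycle types, and by the Chebotarev density theorem the matching factorization patterns would occur for a proportion of primes equal to their share of the group: S_3 x S_3 (6T9) additionally contains elements of type 2+2+1+1 (9 of its 36 elements, about 25% of primes); (S_3 x S_3) : C_2 (6T13) additionally contains elements of type 4+2, 3+2+1, 2+2+1+1, 2+1+1+1+1 (45 of its 72 elements, about 62% of primes); S_6 (6T16) additionally contains elements of type 5+1, 4+2, 4+1+1, 3+2+1, 2+2+1+1, 2+1+1+1+1 (504 of its 720 elements, about 70% of primes). None of the 33 primes tested shows any such pattern (for each of these groups the chance of that is below 10^-4), which rules them out. Hence G = C_3 x S_3 (6T5), of order 18. The Galois group C_3 x S_3 (6T5) has order 18, so the splitting field has degree 18 over Q.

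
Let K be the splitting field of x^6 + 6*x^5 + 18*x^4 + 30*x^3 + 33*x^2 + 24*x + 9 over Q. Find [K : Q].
The degree of the splitting field over Q equals the order of the Galois group, so first determine the group. The polynomial f is an irreducible sextic over Q, so G = Gal(f/Q) is one of the 16 transitive subgroups 6T1, ..., 6T16 of S_6. The discriminant of f is -16003008, which is not a perfect square, so G is not contained in A_6. The transitive groups of degree 6 not contained in A_6 are: C_6 (6T1, order 6), S_3 (6T2, order 6), D_6 (6T3, order 12), C_3 x S_3 (6T5, order 18), A_4 x C_2 (6T6, order 24), S_4 (6T8, order 24), S_3 x S_3 (6T9, order 36), S_4 x C_2 (6T11, order 48), (S_3 x S_3) : C_2 (6T13, order 72), PGL(2,5) (6T14, order 120), S_6 (6T16, order 720). By Dedekind's theorem, for a prime p not dividing disc(f) the degrees of the irreducible factors of f mod p form the cycle type of an element of G. Factoring f modulo the 21 such primes p <= 89 (skipping 2, 3, 7, which divide the discriminant), each new pattern first appears at: mod 5: f = (x^6 + x^5 + 3x^4 + 3x^2 + 4x + 4), pattern 6; mod 11: f = (x + 10)(x^5 + 7x^4 + 3x^3 + 2), pattern 5+1; mod 13: f = (x + 2)(x + 6)(x^4 + 11x^3 + 9x^2 + 8x + 4), pattern 4+1+1; mod 23: f = (x + 4)(x + 8)(x^2 + 7x + 8)(x^2 + 10x + 3), pattern 2+2+1+1; mod 43: f = (x^3 + 22x^2 + 20x + 21)(x^3 + 27x^2 + 6x + 25), pattern 3+3; mod 61: f = (x^2 + 34x + 5)(x^2 + 45x + 56)(x^2 + 49x + 46), pattern 2+2+2. No other pattern occurs in this range, so the set of observed cycle types is {6, 5+1, 4+1+1, 2+2+1+1, 3+3, 2+2+2}. The candidates containing elements of all these cycle types are PGL(2,5) (6T14) of order 120, S_6 (6T16) of order 720; the others are excluded. The observed types are precisely the cycle types that occur in PGL(2,5) (6T14) (apart from the identity). Each of the other remaining candidates has further cycle types, and by the Chebotarev density theorem the matching factorization patterns would occur for a proportion of primes equal to their share of the group: S_6 (6T16) additionally contains elements of type 4+2, 3+2+1, 3+1+1+1, 2+1+1+1+1 (265 of its 720 elements, about 37% of primes). None of the 21 primes tested shows any such pattern (for each of these groups the chance of that is below 10^-4), which rules them out. Hence G = PGL(2,5) (6T14), of order 120. The Galois group PGL(2,5) (6T14) has order 120, so the splitting field has degree 120 over Q.

120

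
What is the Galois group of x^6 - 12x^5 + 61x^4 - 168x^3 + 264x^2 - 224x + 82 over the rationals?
The polynomial f is an irreducible sextic over Q, so G = Gal(f/Q) is one of the 16 transitive subgroups 6T1, ..., 6T16 of S_6. The discriminant of f is -1722368, which is not a perfect square, so G is not contained in A_6. The transitive groups of degree 6 not contained in A_6 are: C_6 (6T1, order 6), S_3 (6T2, order 6), D_6 (6T3, order 12), C_3 x S_3 (6T5, order 18), A_4 x C_2 (6T6, order 24), S_4 (6T8, order 24), S_3 x S_3 (6T9, order 36), S_4 x C_2 (6T11, order 48), (S_3 x S_3) : C_2 (6T13, order 72), PGL(2,5) (6T14, order 120), S_6 (6T16, order 720). By Dedekind's theorem, for a prime p not dividing disc(f) the degrees of the irreducible factors of f mod p form the cycle type of an element of G. Factoring f modulo the 29 such primes p <= 127 (skipping 2, 29, which divide the discriminant), each new pattern first appears at: mod 3: f = (x^3 + x^2 + 2)(x^3 + 2x^2 + 2x + 2), pattern 3+3; mod 5: f = (x^6 + 3x^5 + x^4 + 2x^3 + 4x^2 + x + 2), pattern 6; mod 7: f = (x + 1)(x + 2)(x^4 + 6x^3 + 6x^2 + 5x + 6), pattern 4+1+1; mod 17: f = (x + 3)(x + 10)(x^2 + 11x + 6)(x^2 + 15x + 15), pattern 2+2+1+1; mod 23: f = (x^2 + 6x + 21)(x^2 + 9x + 15)(x^2 + 19x + 8), pattern 2+2+2; mod 67: f = (x^2 + 63x + 18)(x^4 + 59x^3 + 11x^2 + 20x + 12), pattern 4+2; mod 127: f = (x + 38)(x + 58)(x + 65)(x + 85)(x^2 + 123x + 125), pattern 2+1+1+1+1. No other pattern occurs in this range, so the set of observed cycle types is {3+3, 6, 4+1+1, 2+2+1+1, 2+2+2, 4+2, 2+1+1+1+1}. The candidates containing elements of all these cycle types are S_4 x C_2 (6T11) of order 48, S_6 (6T16) of order 720; the others are excluded. The observed types are precisely the cycle types that occur in S_4 x C_2 (6T11) (apart from the identity). Each of the other remaining candidates has further cycle types, and by the Chebotarev density theorem the matching factorization patterns would occur for a proportion of primes equal to their share of the group: S_6 (6T16) additionally contains elements of type 5+1, 3+2+1, 3+1+1+1 (304 of its 720 elements, about 42% of primes). None of the 29 primes tested shows any such pattern (for each of these groups the chance of that is below 10^-4), which rules them out. Hence G = S_4 x C_2 (6T11), of order 48.

S_4 x C_2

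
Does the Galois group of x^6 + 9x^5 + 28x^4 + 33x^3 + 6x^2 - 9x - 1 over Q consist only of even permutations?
The polynomial is irreducible of degree 6 over Q. Its discriminant is 810448, which is not a perfect square. A Galois group lies in the alternating group exactly when the discriminant is a square in Q, so the Galois group (S_3) is not contained in A_6.

No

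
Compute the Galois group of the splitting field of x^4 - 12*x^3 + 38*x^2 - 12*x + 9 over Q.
The polynomial is an irreducible quartic over Q and its discriminant is 1179648, which is not a perfect square, so the Galois group is not contained in A_4. The resolvent cubic y^3 - 38*y^2 + 108*y - 72 has exactly one rational root, so the Galois group is C_4 or D_4. The quartic remains irreducible over Q(sqrt(disc)), so the group is D_4.

D_4 (order 8)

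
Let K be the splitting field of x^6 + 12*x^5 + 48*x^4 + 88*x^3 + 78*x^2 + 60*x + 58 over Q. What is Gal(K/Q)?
6T9: S_3 x S_3

The polynomial f is an irreducible sextic over Q, so G = Gal(f/Q) is one of the 16 transitive subgroups 6T1, ..., 6T16 of S_6. The discriminant of f is 32289945753600, which is not a perfect square, so G is not contained in A_6. The transitive groups of degree 6 not contained in A_6 are: C_6 (6T1, order 6), S_3 (6T2, order 6), D_6 (6T3, order 12), C_3 x S_3 (6T5, order 18), A_4 x C_2 (6T6, order 24), S_4 (6T8, order 24), S_3 x S_3 (6T9, order 36), S_4 x C_2 (6T11, order 48), (S_3 x S_3) : C_2 (6T13, order 72), PGL(2,5) (6T14, order 120), S_6 (6T16, order 720). By Dedekind's theorem, for a prime p not dividing disc(f) the degrees of the irreducible factors of f mod p form the cycle type of an element of G. Factoring f modulo the 14 such primes p <= 59 (skipping 2, 3, 5, which divide the discriminant), each new pattern first appears at: mod 7: f = (x^6 + 5x^5 + 6x^4 + 4x^3 + x^2 + 4x + 2), pattern 6; mod 19: f = (x + 3)(x + 6)(x + 16)(x^3 + 6x^2 + 2x + 13), pattern 3+1+1+1; mod 23: f = (x + 9)(x + 22)(x^2 + 7x + 3)(x^2 + 20x + 20), pattern 2+2+1+1; mod 31: f = (x^2 + 19x + 2)(x^2 + 26x + 19)(x^2 + 29x + 26), pattern 2+2+2; mod 43: f = (x^3 + 6x^2 + 27x + 15)(x^3 + 6x^2 + 28x + 1), pattern 3+3. No other pattern occurs in this range, so the set of observed cycle types is {6, 3+1+1+1, 2+2+1+1, 2+2+2, 3+3}. The candidates containing elements of all these cycle types are S_3 x S_3 (6T9) of order 36, (S_3 x S_3) : C_2 (6T13) of order 72, S_6 (6T16) of order 720; the others are excluded. The observed types are precisely the cycle types that occur in S_3 x S_3 (6T9) (apart from the identity). Each of the other remaining candidates has further cycle types, and by the Chebotarev density theorem the matching factorization patterns would occur for a proportion of primes equal to their share of the group: (S_3 x S_3) : C_2 (6T13) additionally contains elements of type 4+2, 3+2+1, 2+1+1+1+1 (36 of its 72 elements, about 50% of primes); S_6 (6T16) additionally contains elements of type 5+1, 4+2, 4+1+1, 3+2+1, 2+1+1+1+1 (459 of its 720 elements, about 64% of primes). None of the 14 primes tested shows any such pattern (for each of these groups the chance of that is below 10^-4), which rules them out. Hence G = S_3 x S_3 (6T9), of order 36.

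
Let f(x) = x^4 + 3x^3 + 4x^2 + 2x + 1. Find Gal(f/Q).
The polynomial is an irreducible quartic over Q and its discriminant is 125, which is not a perfect square, so the Galois group is not contained in A_4. The resolvent cubic y^3 - 4*y^2 + 2*y + 3 has exactly one rational root, so the Galois group is C_4 or D_4. The quartic becomes reducible over Q(sqrt(disc)), so the group is C_4.

C_4 (order 4)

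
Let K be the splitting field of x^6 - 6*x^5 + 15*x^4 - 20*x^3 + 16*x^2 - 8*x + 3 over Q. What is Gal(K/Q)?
6T11: S_4 x C_2

The polynomial f is an irreducible sextic over Q, so G = Gal(f/Q) is one of the 16 transitive subgroups 6T1, ..., 6T16 of S_6. The discriminant of f is -61504, which is not a perfect square, so G is not contained in A_6. The transitive groups of degree 6 not contained in A_6 are: C_6 (6T1, order 6), S_3 (6T2, order 6), D_6 (6T3, order 12), C_3 x S_3 (6T5, order 18), A_4 x C_2 (6T6, order 24), S_4 (6T8, order 24), S_3 x S_3 (6T9, order 36), S_4 x C_2 (6T11, order 48), (S_3 x S_3) : C_2 (6T13, order 72), PGL(2,5) (6T14, order 120), S_6 (6T16, order 720). By Dedekind's theorem, for a prime p not dividing disc(f) the degrees of the irreducible factors of f mod p form the cycle type of an element of G. Factoring f modulo the 17 such primes p <= 67 (skipping 2, 31, which divide the discriminant), each new pattern first appears at: mod 3: f = (x)(x + 1)(x^4 + 2x^3 + x^2 + 1), pattern 4+1+1; mod 5: f = (x^3 + 4x + 3)(x^3 + 4x^2 + x + 1), pattern 3+3; mod 7: f = (x^6 + x^5 + x^4 + x^3 + 2x^2 + 6x + 3), pattern 6; mod 11: f = (x^2 + 8x + 9)(x^2 + 9x + 10)(x^2 + 10x + 7), pattern 2+2+2; mod 13: f = (x^2 + 11x + 7)(x^4 + 9x^3 + 8x + 6), pattern 4+2; mod 37: f = (x + 4)(x + 31)(x^2 + 7x + 8)(x^2 + 26x + 26), pattern 2+2+1+1; mod 47: f = (x + 4)(x + 8)(x + 37)(x + 41)(x^2 + 45x + 13), pattern 2+1+1+1+1. No other pattern occurs in this range, so the set of observed cycle types is {4+1+1, 3+3, 6, 2+2+2, 4+2, 2+2+1+1, 2+1+1+1+1}. The candidates containing elements of all these cycle types are S_4 x C_2 (6T11) of order 48, S_6 (6T16) of order 720; the others are excluded. The observed types are precisely the cycle types that occur in S_4 x C_2 (6T11) (apart from the identity). Each of the other remaining candidates has further cycle types, and by the Chebotarev density theorem the matching factorization patterns would occur for a proportion of primes equal to their share of the group: S_6 (6T16) additionally contains elements of type 5+1, 3+2+1, 3+1+1+1 (304 of its 720 elements, about 42% of primes). None of the 17 primes tested shows any such pattern (for each of these groups the chance of that is below 10^-4), which rules them out. Hence G = S_4 x C_2 (6T11), of order 48.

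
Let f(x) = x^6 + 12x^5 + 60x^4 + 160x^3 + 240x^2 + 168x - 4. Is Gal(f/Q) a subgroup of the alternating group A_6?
Yes

The polynomial is irreducible of degree 6 over Q. Its discriminant is 746496000000 = 864000^2, a perfect square. A Galois group lies in the alternating group exactly when the discriminant is a square in Q, so the Galois group (A_6) is contained in A_6.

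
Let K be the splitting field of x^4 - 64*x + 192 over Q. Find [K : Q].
The degree of the splitting field over Q equals the order of the Galois group, so first determine the group. The polynomial is an irreducible quartic over Q and its discriminant is 1358954496 = 36864^2, a perfect square, so the Galois group is contained in A_4. The resolvent cubic y^3 - 768*y - 4096 is irreducible over Q. An irreducible resolvent with square discriminant gives A_4. The Galois group A_4 (4T4) has order 12, so the splitting field has degree 12 over Q.

12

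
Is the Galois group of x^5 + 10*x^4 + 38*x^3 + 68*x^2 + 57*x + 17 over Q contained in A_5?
The polynomial is irreducible of degree 5 over Q. Its discriminant is 2869, which is not a perfect square. A Galois group lies in the alternating group exactly when the discriminant is a square in Q, so the Galois group (S_5) is not contained in A_5.

No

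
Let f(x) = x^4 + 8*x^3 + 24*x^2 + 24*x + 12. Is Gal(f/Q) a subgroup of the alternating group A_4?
Yes

The polynomial is irreducible of degree 4 over Q. Its discriminant is 331776 = 576^2, a perfect square. A Galois group lies in the alternating group exactly when the discriminant is a square in Q, so the Galois group (A_4) is contained in A_4.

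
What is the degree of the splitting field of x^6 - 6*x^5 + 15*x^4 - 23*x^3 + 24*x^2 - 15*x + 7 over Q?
The degree of the splitting field over Q equals the order of the Galois group, so first determine the group. The polynomial f is an irreducible sextic over Q, so G = Gal(f/Q) is one of the 16 transitive subgroups 6T1, ..., 6T16 of S_6. The discriminant of f is -177147, which is not a perfect square, so G is not contained in A_6. The transitive groups of degree 6 not contained in A_6 are: C_6 (6T1, order 6), S_3 (6T2, order 6), D_6 (6T3, order 12), C_3 x S_3 (6T5, order 18), A_4 x C_2 (6T6, order 24), S_4 (6T8, order 24), S_3 x S_3 (6T9, order 36), S_4 x C_2 (6T11, order 48), (S_3 x S_3) : C_2 (6T13, order 72), PGL(2,5) (6T14, order 120), S_6 (6T16, order 720). By Dedekind's theorem, for a prime p not dividing disc(f) the degrees of the irreducible factors of f mod p form the cycle type of an element of G. Factoring f modulo the 33 such primes p <= 139 (skipping 3, which divides the discriminant), each new pattern first appears at: mod 2: f = (x^6 + x^4 + x^3 + x + 1), pattern 6; mod 7: f = (x)(x + 1)(x + 3)(x^3 + 4x^2 + 3x + 2), pattern 3+1+1+1; mod 17: f = (x^2 + 2x + 4)(x^2 + 10x + 13)(x^2 + 16x + 7), pattern 2+2+2; mod 19: f = (x^3 + 16x^2 + 3x + 5)(x^3 + 16x^2 + 3x + 9), pattern 3+3; mod 73: f = (x + 12)(x + 20)(x + 21)(x + 28)(x + 29)(x + 30), pattern 1+1+1+1+1+1. No other pattern occurs in this range, so the set of observed cycle types is {6, 3+1+1+1, 2+2+2, 3+3, 1+1+1+1+1+1}. The candidates containing elements of all these cycle types are C_3 x S_3 (6T5) of order 18, S_3 x S_3 (6T9) of order 36, (S_3 x S_3) : C_2 (6T13) of order 72, S_6 (6T16) of order 720; the others are excluded. The observed types are precisely the cycle types that occur in C_3 x S_3 (6T5). Each of the other remaining candidates has further cycle types, and by the Chebotarev density theorem the matching factorization patterns would occur for a proportion of primes equal to their share of the group: S_3 x S_3 (6T9) additionally contains elements of type 2+2+1+1 (9 of its 36 elements, about 25% of primes); (S_3 x S_3) : C_2 (6T13) additionally contains elements of type 4+2, 3+2+1, 2+2+1+1, 2+1+1+1+1 (45 of its 72 elements, about 62% of primes); S_6 (6T16) additionally contains elements of type 5+1, 4+2, 4+1+1, 3+2+1, 2+2+1+1, 2+1+1+1+1 (504 of its 720 elements, about 70% of primes). None of the 33 primes tested shows any such pattern (for each of these groups the chance of that is below 10^-4), which rules them out. Hence G = C_3 x S_3 (6T5), of order 18. The Galois group C_3 x S_3 (6T5) has order 18, so the splitting field has degree 18 over Q.

18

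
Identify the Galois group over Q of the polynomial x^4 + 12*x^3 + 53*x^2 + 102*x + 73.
The polynomial is an irreducible quartic over Q and its discriminant is 144 = 12^2, a perfect square, so the Galois group is contained in A_4. The resolvent cubic y^3 - 53*y^2 + 932*y - 5440 splits completely over Q, which gives the Klein four-group V_4.

V_4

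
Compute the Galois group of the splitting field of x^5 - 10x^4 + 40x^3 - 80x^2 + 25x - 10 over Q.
A_5

The polynomial f is an irreducible quintic over Q, so G = Gal(f/Q) is a transitive subgroup of S_5: one of C_5 (5T1, order 5), D_5 (5T2, order 10), F_20 (5T3, order 20), A_5 (5T4, order 60) or S_5 (5T5, order 120). The discriminant of f is 58564000000 = 242000^2, a perfect square, so G is contained in A_5. The transitive groups of degree 5 contained in A_5 are: C_5 (5T1, order 5), D_5 (5T2, order 10), A_5 (5T4, order 60). By Dedekind's theorem, for a prime p not dividing disc(f) the degrees of the irreducible factors of f mod p form the cycle type of an element of G. Factoring f modulo the 3 such primes p <= 13 (skipping 2, 5, 11, which divide the discriminant), each new pattern first appears at: mod 3: f = (x^5 + 2x^4 + x^3 + x^2 + x + 2), pattern 5; mod 13: f = (x + 3)(x + 5)(x^3 + 8x^2 + 8), pattern 3+1+1. No other pattern occurs in this range, so the set of observed cycle types is {5, 3+1+1}. Among the candidates above, the only group containing elements of all these cycle types is A_5 (5T4) — each of C_5 (5T1), D_5 (5T2) lacks at least one of them. Hence G = A_5 (5T4), of order 60.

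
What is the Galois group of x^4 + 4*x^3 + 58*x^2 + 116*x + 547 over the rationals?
4T3: D_4

The polynomial is an irreducible quartic over Q and its discriminant is 4688218112, which is not a perfect square, so the Galois group is not contained in A_4. The resolvent cubic y^3 - 58*y^2 - 1724*y + 104696 has exactly one rational root, so the Galois group is C_4 or D_4. The quartic remains irreducible over Q(sqrt(disc)), so the group is D_4.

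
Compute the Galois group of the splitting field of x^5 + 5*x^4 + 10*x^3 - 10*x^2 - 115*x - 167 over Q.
The polynomial f is an irreducible quintic over Q, so G = Gal(f/Q) is a transitive subgroup of S_5: one of C_5 (5T1, order 5), D_5 (5T2, order 10), F_20 (5T3, order 20), A_5 (5T4, order 60) or S_5 (5T5, order 120). The discriminant of f is 4992800000, which is not a perfect square, so G is not contained in A_5. The transitive groups of degree 5 not contained in A_5 are: F_20 (5T3, order 20), S_5 (5T5, order 120). By Dedekind's theorem, for a prime p not dividing disc(f) the degrees of the irreducible factors of f mod p form the cycle type of an element of G. Factoring f modulo the 18 such primes p <= 71 (skipping 2, 5, which divide the discriminant), each new pattern first appears at: mod 3: f = (x + 2)(x^4 + x^2 + 2), pattern 4+1; mod 11: f = (x^5 + 5x^4 + 10x^3 + x^2 + 6x + 9), pattern 5; mod 19: f = (x + 12)(x^2 + 16)(x^2 + 12x + 2), pattern 2+2+1. No other pattern occurs in this range, so the set of observed cycle types is {4+1, 5, 2+2+1}. The candidates containing elements of all these cycle types are F_20 (5T3) of order 20, S_5 (5T5) of order 120; the others are excluded. The observed types are precisely the cycle types that occur in F_20 (5T3) (apart from the identity). Each of the other remaining candidates has further cycle types, and by the Chebotarev density theorem the matching factorization patterns would occur for a proportion of primes equal to their share of the group: S_5 (5T5) additionally contains elements of type 3+2, 3+1+1, 2+1+1+1 (50 of its 120 elements, about 42% of primes). None of the 18 primes tested shows any such pattern (for each of these groups the chance of that is below 10^-4), which rules them out. Hence G = F_20 (5T3), of order 20.

F_20, the Frobenius group of order 20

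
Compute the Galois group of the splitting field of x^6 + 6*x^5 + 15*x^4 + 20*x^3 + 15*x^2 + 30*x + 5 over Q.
A_6, the alternating group on 6 letters

The polynomial f is an irreducible sextic over Q, so G = Gal(f/Q) is one of the 16 transitive subgroups 6T1, ..., 6T16 of S_6. The discriminant of f is 746496000000 = 864000^2, a perfect square, so G is contained in A_6. The transitive groups of degree 6 contained in A_6 are: A_4 (6T4, order 12), S_4 (6T7, order 24), (C_3 x C_3) : C_4 (6T10, order 36), PSL(2,5) (6T12, order 60), A_6 (6T15, order 360). By Dedekind's theorem, for a prime p not dividing disc(f) the degrees of the irreducible factors of f mod p form the cycle type of an element of G. Factoring f modulo the 6 such primes p <= 23 (skipping 2, 3, 5, which divide the discriminant), each new pattern first appears at: mod 7: f = (x + 4)(x^5 + 2x^4 + 6x^2 + 5x + 3), pattern 5+1; mod 23: f = (x + 8)(x + 13)(x + 22)(x^3 + 9x^2 + 5x + 13), pattern 3+1+1+1. No other pattern occurs in this range, so the set of observed cycle types is {5+1, 3+1+1+1}. Among the candidates above, the only group containing elements of all these cycle types is A_6 (6T15) — each of A_4 (6T4), S_4 (6T7), (C_3 x C_3) : C_4 (6T10), PSL(2,5) (6T12) lacks at least one of them. Hence G = A_6 (6T15), of order 360.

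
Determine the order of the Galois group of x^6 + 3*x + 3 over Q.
72

The degree of the splitting field over Q equals the order of the Galois group, so first determine the group. The polynomial f is an irreducible sextic over Q, so G = Gal(f/Q) is one of the 16 transitive subgroups 6T1, ..., 6T16 of S_6. The discriminant of f is -9059283, which is not a perfect square, so G is not contained in A_6. The transitive groups of degree 6 not contained in A_6 are: C_6 (6T1, order 6), S_3 (6T2, order 6), D_6 (6T3, order 12), C_3 x S_3 (6T5, order 18), A_4 x C_2 (6T6, order 24), S_4 (6T8, order 24), S_3 x S_3 (6T9, order 36), S_4 x C_2 (6T11, order 48), (S_3 x S_3) : C_2 (6T13, order 72), PGL(2,5) (6T14, order 120), S_6 (6T16, order 720). By Dedekind's theorem, for a prime p not dividing disc(f) the degrees of the irreducible factors of f mod p form the cycle type of an element of G. Factoring f modulo the 28 such primes p <= 127 (skipping 3, 17, 43, which divide the discriminant), each new pattern first appears at: mod 2: f = (x^6 + x + 1), pattern 6; mod 7: f = (x + 6)(x^2 + 3x + 6)(x^3 + 5x^2 + x + 3), pattern 3+2+1; mod 11: f = (x^2 + 2x + 2)(x^4 + 9x^3 + 2x^2 + 7), pattern 4+2; mod 13: f = (x + 5)(x + 10)(x^2 + x + 3)(x^2 + 10x + 6), pattern 2+2+1+1; mod 61: f = (x + 2)(x + 4)(x + 10)(x + 21)(x^2 + 24x + 50), pattern 2+1+1+1+1; mod 97: f = (x + 10)(x + 12)(x + 49)(x^3 + 26x^2 + 60x + 34), pattern 3+1+1+1; mod 113: f = (x^2 + 4x + 10)(x^2 + 45x + 105)(x^2 + 64x + 72), pattern 2+2+2; mod 127: f = (x^3 + 39x^2 + 18x + 106)(x^3 + 88x^2 + 106x + 18), pattern 3+3. No other pattern occurs in this range, so the set of observed cycle types is {6, 3+2+1, 4+2, 2+2+1+1, 2+1+1+1+1, 3+1+1+1, 2+2+2, 3+3}. The candidates containing elements of all these cycle types are (S_3 x S_3) : C_2 (6T13) of order 72, S_6 (6T16) of order 720; the others are excluded. The observed types are precisely the cycle types that occur in (S_3 x S_3) : C_2 (6T13) (apart from the identity). Each of the other remaining candidates has further cycle types, and by the Chebotarev density theorem the matching factorization patterns would occur for a proportion of primes equal to their share of the group: S_6 (6T16) additionally contains elements of type 5+1, 4+1+1 (234 of its 720 elements, about 32% of primes). None of the 28 primes tested shows any such pattern (for each of these groups the chance of that is below 10^-4), which rules them out. Hence G = (S_3 x S_3) : C_2 (6T13), of order 72. The Galois group (S_3 x S_3) : C_2 (6T13) has order 72, so the splitting field has degree 72 over Q.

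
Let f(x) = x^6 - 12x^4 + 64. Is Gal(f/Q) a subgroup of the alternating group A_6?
No

The polynomial is irreducible of degree 6 over Q. Its discriminant is -450868486864896, which is not a perfect square. A Galois group lies in the alternating group exactly when the discriminant is a square in Q, so the Galois group (A_4 x C_2) is not contained in A_6.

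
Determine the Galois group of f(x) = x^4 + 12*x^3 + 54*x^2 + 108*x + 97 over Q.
V_4

The polynomial is an irreducible quartic over Q and its discriminant is 1048576 = 1024^2, a perfect square, so the Galois group is contained in A_4. The resolvent cubic y^3 - 54*y^2 + 908*y - 4680 splits completely over Q, which gives the Klein four-group V_4.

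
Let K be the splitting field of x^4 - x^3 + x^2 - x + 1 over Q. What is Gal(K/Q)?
C_4, the cyclic group of order 4

The polynomial is an irreducible quartic over Q and its discriminant is 125, which is not a perfect square, so the Galois group is not contained in A_4. The resolvent cubic y^3 - y^2 - 3*y + 2 has exactly one rational root, so the Galois group is C_4 or D_4. The quartic becomes reducible over Q(sqrt(disc)), so the group is C_4.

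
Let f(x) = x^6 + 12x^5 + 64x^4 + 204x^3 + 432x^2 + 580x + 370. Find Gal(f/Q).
S_4 x C_2

The polynomial f is an irreducible sextic over Q, so G = Gal(f/Q) is one of the 16 transitive subgroups 6T1, ..., 6T16 of S_6. The discriminant of f is -122931200, which is not a perfect square, so G is not contained in A_6. The transitive groups of degree 6 not contained in A_6 are: C_6 (6T1, order 6), S_3 (6T2, order 6), D_6 (6T3, order 12), C_3 x S_3 (6T5, order 18), A_4 x C_2 (6T6, order 24), S_4 (6T8, order 24), S_3 x S_3 (6T9, order 36), S_4 x C_2 (6T11, order 48), (S_3 x S_3) : C_2 (6T13, order 72), PGL(2,5) (6T14, order 120), S_6 (6T16, order 720). By Dedekind's theorem, for a prime p not dividing disc(f) the degrees of the irreducible factors of f mod p form the cycle type of an element of G. Factoring f modulo the 17 such primes p <= 71 (skipping 2, 5, 7, which divide the discriminant), each new pattern first appears at: mod 3: f = (x^3 + x^2 + 2)(x^3 + 2x^2 + 2x + 2), pattern 3+3; mod 13: f = (x^6 + 12x^5 + 12x^4 + 9x^3 + 3x^2 + 8x + 6), pattern 6; mod 19: f = (x^2 + 14x + 16)(x^4 + 17x^3 + 8x + 16), pattern 4+2; mod 23: f = (x + 7)(x + 8)(x^4 + 20x^3 + 7x^2 + 14x + 14), pattern 4+1+1; mod 53: f = (x^2 + x + 43)(x^2 + 23x + 46)(x^2 + 41x + 28), pattern 2+2+2; mod 59: f = (x + 41)(x + 49)(x^2 + 15x + 53)(x^2 + 25x + 45), pattern 2+2+1+1; mod 71: f = (x + 1)(x + 12)(x + 17)(x + 34)(x^2 + 19x + 9), pattern 2+1+1+1+1. No other pattern occurs in this range, so the set of observed cycle types is {3+3, 6, 4+2, 4+1+1, 2+2+2, 2+2+1+1, 2+1+1+1+1}. The candidates containing elements of all these cycle types are S_4 x C_2 (6T11) of order 48, S_6 (6T16) of order 720; the others are excluded. The observed types are precisely the cycle types that occur in S_4 x C_2 (6T11) (apart from the identity). Each of the other remaining candidates has further cycle types, and by the Chebotarev density theorem the matching factorization patterns would occur for a proportion of primes equal to their share of the group: S_6 (6T16) additionally contains elements of type 5+1, 3+2+1, 3+1+1+1 (304 of its 720 elements, about 42% of primes). None of the 17 primes tested shows any such pattern (for each of these groups the chance of that is below 10^-4), which rules them out. Hence G = S_4 x C_2 (6T11), of order 48.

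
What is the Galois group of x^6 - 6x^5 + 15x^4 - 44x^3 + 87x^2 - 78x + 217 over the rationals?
C_3 x S_3, the group 6T5 of order 18

The polynomial f is an irreducible sextic over Q, so G = Gal(f/Q) is one of the 16 transitive subgroups 6T1, ..., 6T16 of S_6. The discriminant of f is -190210142896128, which is not a perfect square, so G is not contained in A_6. The transitive groups of degree 6 not contained in A_6 are: C_6 (6T1, order 6), S_3 (6T2, order 6), D_6 (6T3, order 12), C_3 x S_3 (6T5, order 18), A_4 x C_2 (6T6, order 24), S_4 (6T8, order 24), S_3 x S_3 (6T9, order 36), S_4 x C_2 (6T11, order 48), (S_3 x S_3) : C_2 (6T13, order 72), PGL(2,5) (6T14, order 120), S_6 (6T16, order 720). By Dedekind's theorem, for a prime p not dividing disc(f) the degrees of the irreducible factors of f mod p form the cycle type of an element of G. Factoring f modulo the 33 such primes p <= 149 (skipping 2, 3, which divide the discriminant), each new pattern first appears at: mod 5: f = (x^6 + 4x^5 + x^3 + 2x^2 + 2x + 2), pattern 6; mod 7: f = (x)(x + 1)(x + 3)(x^3 + 4x^2 + 3x + 2), pattern 3+1+1+1; mod 17: f = (x^2 + 10)(x^2 + 5x + 5)(x^2 + 6x + 4), pattern 2+2+2; mod 19: f = (x^3 + 16x^2 + 3x + 3)(x^3 + 16x^2 + 3x + 9), pattern 3+3; mod 73: f = (x + 25)(x + 41)(x + 43)(x + 57)(x + 59)(x + 61), pattern 1+1+1+1+1+1. No other pattern occurs in this range, so the set of observed cycle types is {6, 3+1+1+1, 2+2+2, 3+3, 1+1+1+1+1+1}. The candidates containing elements of all these cycle types are C_3 x S_3 (6T5) of order 18, S_3 x S_3 (6T9) of order 36, (S_3 x S_3) : C_2 (6T13) of order 72, S_6 (6T16) of order 720; the others are excluded. The observed types are precisely the cycle types that occur in C_3 x S_3 (6T5). Each of the other remaining candidates has further cycle types, and by the Chebotarev density theorem the matching factorization patterns would occur for a proportion of primes equal to their share of the group: S_3 x S_3 (6T9) additionally contains elements of type 2+2+1+1 (9 of its 36 elements, about 25% of primes); (S_3 x S_3) : C_2 (6T13) additionally contains elements of type 4+2, 3+2+1, 2+2+1+1, 2+1+1+1+1 (45 of its 72 elements, about 62% of primes); S_6 (6T16) additionally contains elements of type 5+1, 4+2, 4+1+1, 3+2+1, 2+2+1+1, 2+1+1+1+1 (504 of its 720 elements, about 70% of primes). None of the 33 primes tested shows any such pattern (for each of these groups the chance of that is below 10^-4), which rules them out. Hence G = C_3 x S_3 (6T5), of order 18.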